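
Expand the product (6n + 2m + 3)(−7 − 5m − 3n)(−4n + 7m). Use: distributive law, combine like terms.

(6n + 2m + 3)(−7 − 5m − 3n)(−4n + 7m)
= (−42n − 30mn − 18n^2 − 14m − 10m^2 − 6mn − 21 − 15m − 9n)(−4n + 7m)    [distributive law]
= (−51n − 36mn − 18n^2 − 29m − 10m^2 − 21)(−4n + 7m)    [combine like terms]
= 204n^2 − 357mn + 144mn^2 − 252m^2n + 72n^3 − 126mn^2 + 116mn − 203m^2 + 40m^2n − 70m^3 + 84n − 147m    [distributive law]
= 204n^2 − 241mn + 18mn^2 − 212m^2n + 72n^3 − 203m^2 − 70m^3 + 84n − 147m    [combine like terms]

204n^2 − 241mn + 18mn^2 − 212m^2n + 72n^3 − 203m^2 − 70m^3 + 84n − 147m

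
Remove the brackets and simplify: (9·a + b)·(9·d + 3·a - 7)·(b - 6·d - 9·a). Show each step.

-18·a·b·d - 486·a·d^2 - 891·a^2·d - 243·a^3 + 378·a·d + 567·a^2 + 9·b^2·d - 54·b·d^2 + 3·a·b^2 - 7·b^2 + 42·b·d

(9·a + b)·(9·d + 3·a - 7)·(b - 6·d - 9·a)
= (81·a·d + 27·a^2 - 63·a + 9·b·d + 3·a·b - 7·b)·(b - 6·d - 9·a)    [distributive law]
= 81·a·b·d - 486·a·d^2 - 729·a^2·d + 27·a^2·b - 162·a^2·d - 243·a^3 - 63·a·b + 378·a·d + 567·a^2 + 9·b^2·d - 54·b·d^2 - 81·a·b·d + 3·a·b^2 - 18·a·b·d - 27·a^2·b - 7·b^2 + 42·b·d + 63·a·b    [distributive law]
= -18·a·b·d - 486·a·d^2 - 891·a^2·d - 243·a^3 + 378·a·d + 567·a^2 + 9·b^2·d - 54·b·d^2 + 3·a·b^2 - 7·b^2 + 42·b·d    [combine like terms]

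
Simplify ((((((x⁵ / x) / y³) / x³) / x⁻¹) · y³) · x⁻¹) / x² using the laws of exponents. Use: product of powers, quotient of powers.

((((((x⁵ / x) / y³) / x³) / x⁻¹) · y³) · x⁻¹) / x²
= (((((x⁴ / y³) / x³) / x⁻¹) · y³) · x⁻¹) / x²    [quotient of powers]
= x⁻¹    [quotient of powers; product of powers]

x⁻¹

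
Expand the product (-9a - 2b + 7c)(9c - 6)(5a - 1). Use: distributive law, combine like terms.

(-9a - 2b + 7c)(9c - 6)(5a - 1)
= (-81ac + 54a - 18bc + 12b + 63c² - 42c)(5a - 1)    [distributive law]
= -405a²c + 81ac + 270a² - 54a - 90abc + 18bc + 60ab - 12b + 315ac² - 63c² - 210ac + 42c    [distributive law]
= -405a²c - 129ac + 270a² - 54a - 90abc + 18bc + 60ab - 12b + 315ac² - 63c² + 42c    [combine like terms]

-405a²c - 129ac + 270a² - 54a - 90abc + 18bc + 60ab - 12b + 315ac² - 63c² + 42c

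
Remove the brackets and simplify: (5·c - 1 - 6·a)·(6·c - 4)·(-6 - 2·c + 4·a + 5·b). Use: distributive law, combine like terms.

-128·c^2 - 60·c^3 + 192·a·c^2 + 150·b·c^2 + 148·c + 64·a·c - 130·b·c - 24 - 128·a + 20·b - 144·a^2·c - 180·a·b·c + 96·a^2 + 120·a·b

(5·c - 1 - 6·a)·(6·c - 4)·(-6 - 2·c + 4·a + 5·b)
= (30·c^2 - 20·c - 6·c + 4 - 36·a·c + 24·a)·(-6 - 2·c + 4·a + 5·b)    [distributive law]
= (30·c^2 - 26·c + 4 - 36·a·c + 24·a)·(-6 - 2·c + 4·a + 5·b)    [combine like terms]
= -180·c^2 - 60·c^3 + 120·a·c^2 + 150·b·c^2 + 156·c + 52·c^2 - 104·a·c - 130·b·c - 24 - 8·c + 16·a + 20·b + 216·a·c + 72·a·c^2 - 144·a^2·c - 180·a·b·c - 144·a - 48·a·c + 96·a^2 + 120·a·b    [distributive law]
= -128·c^2 - 60·c^3 + 192·a·c^2 + 150·b·c^2 + 148·c + 64·a·c - 130·b·c - 24 - 128·a + 20·b - 144·a^2·c - 180·a·b·c + 96·a^2 + 120·a·b    [combine like terms]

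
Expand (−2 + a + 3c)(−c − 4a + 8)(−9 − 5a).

−234c − 13ac − 64a − 44a² + 144 + 65a²c + 20a³ + 27c² + 15ac²

(−2 + a + 3c)(−c − 4a + 8)(−9 − 5a)
= (2c + 8a − 16 − ac − 4a² + 8a − 3c² − 12ac + 24c)(−9 − 5a)    [distributive law]
= (26c + 16a − 16 − 13ac − 4a² − 3c²)(−9 − 5a)    [combine like terms]
= −234c − 130ac − 144a − 80a² + 144 + 80a + 117ac + 65a²c + 36a² + 20a³ + 27c² + 15ac²    [distributive law]
= −234c − 13ac − 64a − 44a² + 144 + 65a²c + 20a³ + 27c² + 15ac²    [combine like terms]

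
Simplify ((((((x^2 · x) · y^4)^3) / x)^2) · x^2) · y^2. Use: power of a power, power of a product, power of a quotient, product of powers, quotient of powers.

x^18·y^26

((((((x^2 · x) · y^4)^3) / x)^2) · x^2) · y^2
= ((((((x^2 · x) · y^4)^3)^2) / (x^2)) · x^2) · y^2    [power of a quotient]
= (((((x^2 · x) · y^4)^6) / (x^2)) · x^2) · y^2    [power of a power]
= (((((x^2 · x)^6) · ((y^4)^6)) / (x^2)) · x^2) · y^2    [power of a product]
= ((((((x^2)^6) · (x^6)) · ((y^4)^6)) / (x^2)) · x^2) · y^2    [power of a product]
= ((((x^12 · (x^6)) · ((y^4)^6)) / (x^2)) · x^2) · y^2    [power of a power]
= (((x^18 · ((y^4)^6)) / (x^2)) · x^2) · y^2    [product of powers]
= (((x^18 · y^24) / (x^2)) · x^2) · y^2    [power of a power]
= x^18·y^26    [quotient of powers; product of powers]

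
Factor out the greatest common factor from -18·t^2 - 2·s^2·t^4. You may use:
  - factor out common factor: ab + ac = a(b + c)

2·t^2(-9 - s^2·t^2)

-18·t^2 - 2·s^2·t^4
= 2(-9·t^2 - s^2·t^4)    [factor out 2]
= 2·t^2(-9 - s^2·t^2)    [factor out t^2]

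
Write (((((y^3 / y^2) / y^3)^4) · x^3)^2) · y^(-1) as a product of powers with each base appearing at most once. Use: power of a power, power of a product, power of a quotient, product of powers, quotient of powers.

x^6y^(-17)

(((((y^3 / y^2) / y^3)^4) · x^3)^2) · y^(-1)
= (((((y^3 / y^2) / y^3)^4)^2) · ((x^3)^2)) · y^(-1)    [power of a product]
= ((((y^3 / y^2) / y^3)^8) · ((x^3)^2)) · y^(-1)    [power of a power]
= ((((y^3 / y^2)^8) / ((y^3)^8)) · ((x^3)^2)) · y^(-1)    [power of a quotient]
= (((((y^3)^8) / ((y^2)^8)) / ((y^3)^8)) · ((x^3)^2)) · y^(-1)    [power of a quotient]
= (((y^24 / ((y^2)^8)) / ((y^3)^8)) · ((x^3)^2)) · y^(-1)    [power of a power]
= (((y^24 / y^16) / ((y^3)^8)) · ((x^3)^2)) · y^(-1)    [power of a power]
= ((y^8 / ((y^3)^8)) · ((x^3)^2)) · y^(-1)    [quotient of powers]
= ((y^8 / y^24) · ((x^3)^2)) · y^(-1)    [power of a power]
= (y^(-16) · ((x^3)^2)) · y^(-1)    [quotient of powers]
= (y^(-16) · x^6) · y^(-1)    [power of a power]
= x^6y^(-17)    [product of powers]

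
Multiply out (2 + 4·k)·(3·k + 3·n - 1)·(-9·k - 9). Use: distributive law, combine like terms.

(2 + 4·k)·(3·k + 3·n - 1)·(-9·k - 9)
= (6·k + 6·n - 2 + 12·k² + 12·k·n - 4·k)·(-9·k - 9)    [distributive law]
= (2·k + 6·n - 2 + 12·k² + 12·k·n)·(-9·k - 9)    [combine like terms]
= -18·k² - 18·k - 54·k·n - 54·n + 18·k + 18 - 108·k³ - 108·k² - 108·k²·n - 108·k·n    [distributive law]
= -126·k² - 162·k·n - 54·n + 18 - 108·k³ - 108·k²·n    [combine like terms]

-126·k² - 162·k·n - 54·n + 18 - 108·k³ - 108·k²·n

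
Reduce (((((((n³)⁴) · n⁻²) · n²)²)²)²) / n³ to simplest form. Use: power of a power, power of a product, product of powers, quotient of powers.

(((((((n³)⁴) · n⁻²) · n²)²)²)²) / n³
= ((((((n³)⁴) · n⁻²) · n²)²)⁴) / n³    [power of a power]
= (((((n³)⁴) · n⁻²) · n²)⁸) / n³    [power of a power]
= (((((n³)⁴) · n⁻²)⁸) · ((n²)⁸)) / n³    [power of a product]
= (((((n³)⁴)⁸) · ((n⁻²)⁸)) · ((n²)⁸)) / n³    [power of a product]
= ((((n³)³²) · ((n⁻²)⁸)) · ((n²)⁸)) / n³    [power of a power]
= ((n⁹⁶ · ((n⁻²)⁸)) · ((n²)⁸)) / n³    [power of a power]
= ((n⁹⁶ · n⁻¹⁶) · ((n²)⁸)) / n³    [power of a power]
= (n⁸⁰ · ((n²)⁸)) / n³    [product of powers]
= (n⁸⁰ · n¹⁶) / n³    [power of a power]
= n⁹⁶ / n³    [product of powers]
= n⁹³    [quotient of powers]

n⁹³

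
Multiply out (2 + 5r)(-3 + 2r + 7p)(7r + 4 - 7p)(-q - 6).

(2 + 5r)(-3 + 2r + 7p)(7r + 4 - 7p)(-q - 6)
= (-6 + 4r + 14p - 15r + 10r² + 35pr)(7r + 4 - 7p)(-q - 6)    [distributive law]
= (-6 - 11r + 14p + 10r² + 35pr)(7r + 4 - 7p)(-q - 6)    [combine like terms]
= (-42r - 24 + 42p - 77r² - 44r + 77pr + 98pr + 56p - 98p² + 70r³ + 40r² - 70pr² + 245pr² + 140pr - 245p²r)(-q - 6)    [distributive law]
= (-86r - 24 + 98p - 37r² + 315pr - 98p² + 70r³ + 175pr² - 245p²r)(-q - 6)    [combine like terms]
= 86qr + 516r + 24q + 144 - 98pq - 588p + 37qr² + 222r² - 315pqr - 1890pr + 98p²q + 588p² - 70qr³ - 420r³ - 175pqr² - 1050pr² + 245p²qr + 1470p²r    [distributive law]

86qr + 516r + 24q + 144 - 98pq - 588p + 37qr² + 222r² - 315pqr - 1890pr + 98p²q + 588p² - 70qr³ - 420r³ - 175pqr² - 1050pr² + 245p²qr + 1470p²r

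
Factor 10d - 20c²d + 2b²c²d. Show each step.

2d(5 - 10c² + b²c²)

10d - 20c²d + 2b²c²d
= 2(5d - 10c²d + b²c²d)    [factor out 2]
= 2d(5 - 10c² + b²c²)    [factor out d]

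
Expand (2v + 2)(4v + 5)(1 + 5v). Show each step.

98v^2 + 40v^3 + 68v + 10

(2v + 2)(4v + 5)(1 + 5v)
= (8v^2 + 10v + 8v + 10)(1 + 5v)    [distributive law]
= (8v^2 + 18v + 10)(1 + 5v)    [combine like terms]
= 8v^2 + 40v^3 + 18v + 90v^2 + 10 + 50v    [distributive law]
= 98v^2 + 40v^3 + 68v + 10    [combine like terms]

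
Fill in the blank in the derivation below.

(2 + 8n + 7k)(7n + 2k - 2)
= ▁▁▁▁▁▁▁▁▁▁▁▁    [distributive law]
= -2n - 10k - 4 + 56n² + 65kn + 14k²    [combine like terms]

By distributive law:

14n + 4k - 4 + 56n² + 16kn - 16n + 49kn + 14k² - 14k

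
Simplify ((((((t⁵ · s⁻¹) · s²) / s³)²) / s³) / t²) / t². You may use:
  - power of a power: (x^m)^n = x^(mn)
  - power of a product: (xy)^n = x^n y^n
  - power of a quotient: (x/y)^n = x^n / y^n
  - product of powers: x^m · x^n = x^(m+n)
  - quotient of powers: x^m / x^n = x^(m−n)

((((((t⁵ · s⁻¹) · s²) / s³)²) / s³) / t²) / t²
= ((((((t⁵ · s⁻¹) · s²)²) / ((s³)²)) / s³) / t²) / t²    [power of a quotient]
= ((((((t⁵ · s⁻¹)²) · ((s²)²)) / ((s³)²)) / s³) / t²) / t²    [power of a product]
= (((((((t⁵)²) · ((s⁻¹)²)) · ((s²)²)) / ((s³)²)) / s³) / t²) / t²    [power of a product]
= (((((t¹⁰ · ((s⁻¹)²)) · ((s²)²)) / ((s³)²)) / s³) / t²) / t²    [power of a power]
= (((((t¹⁰ · s⁻²) · ((s²)²)) / ((s³)²)) / s³) / t²) / t²    [power of a power]
= (((((t¹⁰ · s⁻²) · s⁴) / ((s³)²)) / s³) / t²) / t²    [power of a power]
= (((((t¹⁰ · s⁻²) · s⁴) / s⁶) / s³) / t²) / t²    [power of a power]
= s⁻⁷t⁶    [quotient of powers; product of powers]

s⁻⁷t⁶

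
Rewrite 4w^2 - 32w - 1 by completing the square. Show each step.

4w^2 - 32w - 1
= 4(w^2 - 8w) - 1    [factor out 4 from the w-terms]
= 4(w^2 - 8w + 16 - 16) - 1    [add and subtract 16 inside the bracket]
= 4(w - 4)^2 - 64 - 1    [perfect-square identity]
= 4(w - 4)^2 - 65    [combine constants]

4(w - 4)^2 - 65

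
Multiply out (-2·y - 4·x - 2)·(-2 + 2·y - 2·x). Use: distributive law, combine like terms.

(-2·y - 4·x - 2)·(-2 + 2·y - 2·x)
= 4·y - 4·y^2 + 4·x·y + 8·x - 8·x·y + 8·x^2 + 4 - 4·y + 4·x    [distributive law]
= -4·y^2 - 4·x·y + 12·x + 8·x^2 + 4    [combine like terms]

-4·y^2 - 4·x·y + 12·x + 8·x^2 + 4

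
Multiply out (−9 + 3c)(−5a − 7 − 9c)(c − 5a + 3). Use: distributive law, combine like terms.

−300ac − 225a^2 − 180a + 243c + 189 − 21c^2 + 120ac^2 + 75a^2c − 27c^3

(−9 + 3c)(−5a − 7 − 9c)(c − 5a + 3)
= (45a + 63 + 81c − 15ac − 21c − 27c^2)(c − 5a + 3)    [distributive law]
= (45a + 63 + 60c − 15ac − 27c^2)(c − 5a + 3)    [combine like terms]
= 45ac − 225a^2 + 135a + 63c − 315a + 189 + 60c^2 − 300ac + 180c − 15ac^2 + 75a^2c − 45ac − 27c^3 + 135ac^2 − 81c^2    [distributive law]
= −300ac − 225a^2 − 180a + 243c + 189 − 21c^2 + 120ac^2 + 75a^2c − 27c^3    [combine like terms]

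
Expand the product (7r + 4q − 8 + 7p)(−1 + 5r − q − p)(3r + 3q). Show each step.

−141r² − 129qr + 105r³ + 144qr² + 27q²r + 84pr² + 51pqr + 12q² − 12q³ − 33pq² + 24r + 24q + 3pr + 3pq − 21p²r − 21p²q

(7r + 4q − 8 + 7p)(−1 + 5r − q − p)(3r + 3q)
= (−7r + 35r² − 7qr − 7pr − 4q + 20qr − 4q² − 4pq + 8 − 40r + 8q + 8p − 7p + 35pr − 7pq − 7p²)(3r + 3q)    [distributive law]
= (−47r + 35r² + 13qr + 28pr + 4q − 4q² − 11pq + 8 + p − 7p²)(3r + 3q)    [combine like terms]
= −141r² − 141qr + 105r³ + 105qr² + 39qr² + 39q²r + 84pr² + 84pqr + 12qr + 12q² − 12q²r − 12q³ − 33pqr − 33pq² + 24r + 24q + 3pr + 3pq − 21p²r − 21p²q    [distributive law]
= −141r² − 129qr + 105r³ + 144qr² + 27q²r + 84pr² + 51pqr + 12q² − 12q³ − 33pq² + 24r + 24q + 3pr + 3pq − 21p²r − 21p²q    [combine like terms]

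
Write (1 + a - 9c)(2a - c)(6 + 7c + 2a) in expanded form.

12a - 102ac + 16a^2 - 6c + 47c^2 - 24a^2c + 4a^3 - 115ac^2 + 63c^3

(1 + a - 9c)(2a - c)(6 + 7c + 2a)
= (2a - c + 2a^2 - ac - 18ac + 9c^2)(6 + 7c + 2a)    [distributive law]
= (2a - c + 2a^2 - 19ac + 9c^2)(6 + 7c + 2a)    [combine like terms]
= 12a + 14ac + 4a^2 - 6c - 7c^2 - 2ac + 12a^2 + 14a^2c + 4a^3 - 114ac - 133ac^2 - 38a^2c + 54c^2 + 63c^3 + 18ac^2    [distributive law]
= 12a - 102ac + 16a^2 - 6c + 47c^2 - 24a^2c + 4a^3 - 115ac^2 + 63c^3    [combine like terms]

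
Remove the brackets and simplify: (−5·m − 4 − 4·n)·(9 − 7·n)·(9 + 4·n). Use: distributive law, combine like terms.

(−5·m − 4 − 4·n)·(9 − 7·n)·(9 + 4·n)
= (−45·m + 35·m·n − 36 + 28·n − 36·n + 28·n²)·(9 + 4·n)    [distributive law]
= (−45·m + 35·m·n − 36 − 8·n + 28·n²)·(9 + 4·n)    [combine like terms]
= −405·m − 180·m·n + 315·m·n + 140·m·n² − 324 − 144·n − 72·n − 32·n² + 252·n² + 112·n³    [distributive law]
= −405·m + 135·m·n + 140·m·n² − 324 − 216·n + 220·n² + 112·n³    [combine like terms]

−405·m + 135·m·n + 140·m·n² − 324 − 216·n + 220·n² + 112·n³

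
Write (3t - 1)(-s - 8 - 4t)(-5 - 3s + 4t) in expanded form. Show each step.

79st + 9s²t + 24st² + 132t - 20t² - 48t³ - 29s - 3s² - 40

(3t - 1)(-s - 8 - 4t)(-5 - 3s + 4t)
= (-3st - 24t - 12t² + s + 8 + 4t)(-5 - 3s + 4t)    [distributive law]
= (-3st - 20t - 12t² + s + 8)(-5 - 3s + 4t)    [combine like terms]
= 15st + 9s²t - 12st² + 100t + 60st - 80t² + 60t² + 36st² - 48t³ - 5s - 3s² + 4st - 40 - 24s + 32t    [distributive law]
= 79st + 9s²t + 24st² + 132t - 20t² - 48t³ - 29s - 3s² - 40    [combine like terms]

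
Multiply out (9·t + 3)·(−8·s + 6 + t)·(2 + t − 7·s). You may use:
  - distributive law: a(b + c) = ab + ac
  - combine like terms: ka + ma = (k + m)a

(9·t + 3)·(−8·s + 6 + t)·(2 + t − 7·s)
= (−72·s·t + 54·t + 9·t² − 24·s + 18 + 3·t)·(2 + t − 7·s)    [distributive law]
= (−72·s·t + 57·t + 9·t² − 24·s + 18)·(2 + t − 7·s)    [combine like terms]
= −144·s·t − 72·s·t² + 504·s²·t + 114·t + 57·t² − 399·s·t + 18·t² + 9·t³ − 63·s·t² − 48·s − 24·s·t + 168·s² + 36 + 18·t − 126·s    [distributive law]
= −567·s·t − 135·s·t² + 504·s²·t + 132·t + 75·t² + 9·t³ − 174·s + 168·s² + 36    [combine like terms]

−567·s·t − 135·s·t² + 504·s²·t + 132·t + 75·t² + 9·t³ − 174·s + 168·s² + 36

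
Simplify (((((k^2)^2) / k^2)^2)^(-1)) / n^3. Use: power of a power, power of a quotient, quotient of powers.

(((((k^2)^2) / k^2)^2)^(-1)) / n^3
= ((((k^2)^2) / k^2)^(-2)) / n^3    [power of a power]
= ((((k^2)^2)^(-2)) / ((k^2)^(-2))) / n^3    [power of a quotient]
= (((k^2)^(-4)) / ((k^2)^(-2))) / n^3    [power of a power]
= (k^(-8) / ((k^2)^(-2))) / n^3    [power of a power]
= (k^(-8) / k^(-4)) / n^3    [power of a power]
= k^(-4) / n^3    [quotient of powers]
= k^(-4)n^(-3)    [quotient of powers]

k^(-4)n^(-3)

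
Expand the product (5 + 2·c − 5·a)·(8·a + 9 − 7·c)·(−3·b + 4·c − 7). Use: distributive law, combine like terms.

(5 + 2·c − 5·a)·(8·a + 9 − 7·c)·(−3·b + 4·c − 7)
= (40·a + 45 − 35·c + 16·a·c + 18·c − 14·c^2 − 40·a^2 − 45·a + 35·a·c)·(−3·b + 4·c − 7)    [distributive law]
= (−5·a + 45 − 17·c + 51·a·c − 14·c^2 − 40·a^2)·(−3·b + 4·c − 7)    [combine like terms]
= 15·a·b − 20·a·c + 35·a − 135·b + 180·c − 315 + 51·b·c − 68·c^2 + 119·c − 153·a·b·c + 204·a·c^2 − 357·a·c + 42·b·c^2 − 56·c^3 + 98·c^2 + 120·a^2·b − 160·a^2·c + 280·a^2    [distributive law]
= 15·a·b − 377·a·c + 35·a − 135·b + 299·c − 315 + 51·b·c + 30·c^2 − 153·a·b·c + 204·a·c^2 + 42·b·c^2 − 56·c^3 + 120·a^2·b − 160·a^2·c + 280·a^2    [combine like terms]

15·a·b − 377·a·c + 35·a − 135·b + 299·c − 315 + 51·b·c + 30·c^2 − 153·a·b·c + 204·a·c^2 + 42·b·c^2 − 56·c^3 + 120·a^2·b − 160·a^2·c + 280·a^2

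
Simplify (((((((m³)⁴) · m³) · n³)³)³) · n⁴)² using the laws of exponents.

(((((((m³)⁴) · m³) · n³)³)³) · n⁴)²
= (((((((m³)⁴) · m³) · n³)³)³)²) · ((n⁴)²)    [power of a product]
= ((((((m³)⁴) · m³) · n³)³)⁶) · ((n⁴)²)    [power of a power]
= (((((m³)⁴) · m³) · n³)¹⁸) · ((n⁴)²)    [power of a power]
= (((((m³)⁴) · m³)¹⁸) · ((n³)¹⁸)) · ((n⁴)²)    [power of a product]
= (((((m³)⁴)¹⁸) · ((m³)¹⁸)) · ((n³)¹⁸)) · ((n⁴)²)    [power of a product]
= ((((m³)⁷²) · ((m³)¹⁸)) · ((n³)¹⁸)) · ((n⁴)²)    [power of a power]
= ((m²¹⁶ · ((m³)¹⁸)) · ((n³)¹⁸)) · ((n⁴)²)    [power of a power]
= ((m²¹⁶ · m⁵⁴) · ((n³)¹⁸)) · ((n⁴)²)    [power of a power]
= (m²⁷⁰ · ((n³)¹⁸)) · ((n⁴)²)    [product of powers]
= (m²⁷⁰ · n⁵⁴) · ((n⁴)²)    [power of a power]
= (m²⁷⁰ · n⁵⁴) · n⁸    [power of a power]
= m²⁷⁰n⁶²    [product of powers]

m²⁷⁰n⁶²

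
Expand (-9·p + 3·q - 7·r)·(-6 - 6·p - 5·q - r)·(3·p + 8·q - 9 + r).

(-9·p + 3·q - 7·r)·(-6 - 6·p - 5·q - r)·(3·p + 8·q - 9 + r)
= (54·p + 54·p^2 + 45·p·q + 9·p·r - 18·q - 18·p·q - 15·q^2 - 3·q·r + 42·r + 42·p·r + 35·q·r + 7·r^2)·(3·p + 8·q - 9 + r)    [distributive law]
= (54·p + 54·p^2 + 27·p·q + 51·p·r - 18·q - 15·q^2 + 32·q·r + 42·r + 7·r^2)·(3·p + 8·q - 9 + r)    [combine like terms]
= 162·p^2 + 432·p·q - 486·p + 54·p·r + 162·p^3 + 432·p^2·q - 486·p^2 + 54·p^2·r + 81·p^2·q + 216·p·q^2 - 243·p·q + 27·p·q·r + 153·p^2·r + 408·p·q·r - 459·p·r + 51·p·r^2 - 54·p·q - 144·q^2 + 162·q - 18·q·r - 45·p·q^2 - 120·q^3 + 135·q^2 - 15·q^2·r + 96·p·q·r + 256·q^2·r - 288·q·r + 32·q·r^2 + 126·p·r + 336·q·r - 378·r + 42·r^2 + 21·p·r^2 + 56·q·r^2 - 63·r^2 + 7·r^3    [distributive law]
= -324·p^2 + 135·p·q - 486·p - 279·p·r + 162·p^3 + 513·p^2·q + 207·p^2·r + 171·p·q^2 + 531·p·q·r + 72·p·r^2 - 9·q^2 + 162·q + 30·q·r - 120·q^3 + 241·q^2·r + 88·q·r^2 - 378·r - 21·r^2 + 7·r^3    [combine like terms]

-324·p^2 + 135·p·q - 486·p - 279·p·r + 162·p^3 + 513·p^2·q + 207·p^2·r + 171·p·q^2 + 531·p·q·r + 72·p·r^2 - 9·q^2 + 162·q + 30·q·r - 120·q^3 + 241·q^2·r + 88·q·r^2 - 378·r - 21·r^2 + 7·r^3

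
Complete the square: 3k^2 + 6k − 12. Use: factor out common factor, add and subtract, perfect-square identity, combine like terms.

3k^2 + 6k − 12
= 3(k^2 + 2k) − 12    [factor out 3 from the k-terms]
= 3(k^2 + 2k + 1 − 1) − 12    [add and subtract 1 inside the bracket]
= 3(k + 1)^2 − 3 − 12    [perfect-square identity]
= 3(k + 1)^2 − 15    [combine constants]

3(k + 1)^2 − 15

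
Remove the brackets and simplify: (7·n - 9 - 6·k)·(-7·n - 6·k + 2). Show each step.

(7·n - 9 - 6·k)·(-7·n - 6·k + 2)
= -49·n² - 42·k·n + 14·n + 63·n + 54·k - 18 + 42·k·n + 36·k² - 12·k    [distributive law]
= -49·n² + 77·n + 42·k - 18 + 36·k²    [combine like terms]

-49·n² + 77·n + 42·k - 18 + 36·k²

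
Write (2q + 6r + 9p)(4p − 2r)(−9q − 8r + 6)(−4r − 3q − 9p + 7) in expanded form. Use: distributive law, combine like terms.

318pq²r + 216pq³ + 1620p²q² − 648pq² − 644pqr² + 3222p²qr − 910pqr − 3348p²q + 336pq − 564q²r² − 108q³r + 324q²r − 848qr³ + 1292qr² − 168qr − 672pr³ + 1584p²r² + 168pr² − 3204p²r + 252pr − 384r⁴ + 960r³ − 504r² + 2916p³q + 2592p³r − 1944p³ + 1512p²

(2q + 6r + 9p)(4p − 2r)(−9q − 8r + 6)(−4r − 3q − 9p + 7)
= (8pq − 4qr + 24pr − 12r² + 36p² − 18pr)(−9q − 8r + 6)(−4r − 3q − 9p + 7)    [distributive law]
= (8pq − 4qr + 6pr − 12r² + 36p²)(−9q − 8r + 6)(−4r − 3q − 9p + 7)    [combine like terms]
= (−72pq² − 64pqr + 48pq + 36q²r + 32qr² − 24qr − 54pqr − 48pr² + 36pr + 108qr² + 96r³ − 72r² − 324p²q − 288p²r + 216p²)(−4r − 3q − 9p + 7)    [distributive law]
= (−72pq² − 118pqr + 48pq + 36q²r + 140qr² − 24qr − 48pr² + 36pr + 96r³ − 72r² − 324p²q − 288p²r + 216p²)(−4r − 3q − 9p + 7)    [combine like terms]
= 288pq²r + 216pq³ + 648p²q² − 504pq² + 472pqr² + 354pq²r + 1062p²qr − 826pqr − 192pqr − 144pq² − 432p²q + 336pq − 144q²r² − 108q³r − 324pq²r + 252q²r − 560qr³ − 420q²r² − 1260pqr² + 980qr² + 96qr² + 72q²r + 216pqr − 168qr + 192pr³ + 144pqr² + 432p²r² − 336pr² − 144pr² − 108pqr − 324p²r + 252pr − 384r⁴ − 288qr³ − 864pr³ + 672r³ + 288r³ + 216qr² + 648pr² − 504r² + 1296p²qr + 972p²q² + 2916p³q − 2268p²q + 1152p²r² + 864p²qr + 2592p³r − 2016p²r − 864p²r − 648p²q − 1944p³ + 1512p²    [distributive law]
= 318pq²r + 216pq³ + 1620p²q² − 648pq² − 644pqr² + 3222p²qr − 910pqr − 3348p²q + 336pq − 564q²r² − 108q³r + 324q²r − 848qr³ + 1292qr² − 168qr − 672pr³ + 1584p²r² + 168pr² − 3204p²r + 252pr − 384r⁴ + 960r³ − 504r² + 2916p³q + 2592p³r − 1944p³ + 1512p²    [combine like terms]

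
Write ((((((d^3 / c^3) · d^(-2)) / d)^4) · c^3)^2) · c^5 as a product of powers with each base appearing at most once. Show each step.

c^(-13)

((((((d^3 / c^3) · d^(-2)) / d)^4) · c^3)^2) · c^5
= ((((((d^3 / c^3) · d^(-2)) / d)^4)^2) · ((c^3)^2)) · c^5    [power of a product]
= (((((d^3 / c^3) · d^(-2)) / d)^8) · ((c^3)^2)) · c^5    [power of a power]
= (((((d^3 / c^3) · d^(-2))^8) / (d^8)) · ((c^3)^2)) · c^5    [power of a quotient]
= (((((d^3 / c^3)^8) · ((d^(-2))^8)) / (d^8)) · ((c^3)^2)) · c^5    [power of a product]
= ((((((d^3)^8) / ((c^3)^8)) · ((d^(-2))^8)) / (d^8)) · ((c^3)^2)) · c^5    [power of a quotient]
= ((((d^24 / ((c^3)^8)) · ((d^(-2))^8)) / (d^8)) · ((c^3)^2)) · c^5    [power of a power]
= ((((d^24 / c^24) · ((d^(-2))^8)) / (d^8)) · ((c^3)^2)) · c^5    [power of a power]
= ((((d^24 / c^24) · d^(-16)) / (d^8)) · ((c^3)^2)) · c^5    [power of a power]
= ((((d^24 / c^24) · d^(-16)) / d^8) · c^6) · c^5    [power of a power]
= c^(-13)    [quotient of powers; product of powers]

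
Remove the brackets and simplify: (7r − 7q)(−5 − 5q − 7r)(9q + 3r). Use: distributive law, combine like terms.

(7r − 7q)(−5 − 5q − 7r)(9q + 3r)
= (−35r − 35qr − 49r² + 35q + 35q² + 49qr)(9q + 3r)    [distributive law]
= (−35r + 14qr − 49r² + 35q + 35q²)(9q + 3r)    [combine like terms]
= −315qr − 105r² + 126q²r + 42qr² − 441qr² − 147r³ + 315q² + 105qr + 315q³ + 105q²r    [distributive law]
= −210qr − 105r² + 231q²r − 399qr² − 147r³ + 315q² + 315q³    [combine like terms]

−210qr − 105r² + 231q²r − 399qr² − 147r³ + 315q² + 315q³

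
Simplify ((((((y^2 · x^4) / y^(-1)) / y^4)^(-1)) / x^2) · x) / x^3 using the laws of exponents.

((((((y^2 · x^4) / y^(-1)) / y^4)^(-1)) / x^2) · x) / x^3
= ((((((y^2 · x^4) / y^(-1))^(-1)) / ((y^4)^(-1))) / x^2) · x) / x^3    [power of a quotient]
= ((((((y^2 · x^4)^(-1)) / ((y^(-1))^(-1))) / ((y^4)^(-1))) / x^2) · x) / x^3    [power of a quotient]
= (((((((y^2)^(-1)) · ((x^4)^(-1))) / ((y^(-1))^(-1))) / ((y^4)^(-1))) / x^2) · x) / x^3    [power of a product]
= (((((y^(-2) · ((x^4)^(-1))) / ((y^(-1))^(-1))) / ((y^4)^(-1))) / x^2) · x) / x^3    [power of a power]
= (((((y^(-2) · x^(-4)) / ((y^(-1))^(-1))) / ((y^4)^(-1))) / x^2) · x) / x^3    [power of a power]
= (((((y^(-2) · x^(-4)) / y) / ((y^4)^(-1))) / x^2) · x) / x^3    [power of a power]
= (((((y^(-2) · x^(-4)) / y) / y^(-4)) / x^2) · x) / x^3    [power of a power]
= x^(-8)y    [quotient of powers; product of powers]

x^(-8)y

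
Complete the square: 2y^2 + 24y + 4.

2y^2 + 24y + 4
= 2(y^2 + 12y) + 4    [factor out 2 from the y-terms]
= 2(y^2 + 12y + 36 − 36) + 4    [add and subtract 36 inside the bracket]
= 2(y + 6)^2 − 72 + 4    [perfect-square identity]
= 2(y + 6)^2 − 68    [combine constants]

2(y + 6)^2 − 68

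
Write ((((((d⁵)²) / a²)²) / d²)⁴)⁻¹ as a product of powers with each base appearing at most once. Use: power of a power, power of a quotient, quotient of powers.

a¹⁶·d⁻⁷²

((((((d⁵)²) / a²)²) / d²)⁴)⁻¹
= (((((d⁵)²) / a²)²) / d²)⁻⁴    [power of a power]
= (((((d⁵)²) / a²)²)⁻⁴) / ((d²)⁻⁴)    [power of a quotient]
= ((((d⁵)²) / a²)⁻⁸) / ((d²)⁻⁴)    [power of a power]
= ((((d⁵)²)⁻⁸) / ((a²)⁻⁸)) / ((d²)⁻⁴)    [power of a quotient]
= (((d⁵)⁻¹⁶) / ((a²)⁻⁸)) / ((d²)⁻⁴)    [power of a power]
= (d⁻⁸⁰ / ((a²)⁻⁸)) / ((d²)⁻⁴)    [power of a power]
= (d⁻⁸⁰ / a⁻¹⁶) / ((d²)⁻⁴)    [power of a power]
= (d⁻⁸⁰ / a⁻¹⁶) / d⁻⁸    [power of a power]
= a¹⁶·d⁻⁷²    [quotient of powers]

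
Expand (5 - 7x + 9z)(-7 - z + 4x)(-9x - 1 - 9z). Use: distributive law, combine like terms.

246x + 35 + 383z - 52xz + 621z^2 - 593x^2 - 135x^2z - 306xz^2 + 252x^3 + 81z^3

(5 - 7x + 9z)(-7 - z + 4x)(-9x - 1 - 9z)
= (-35 - 5z + 20x + 49x + 7xz - 28x^2 - 63z - 9z^2 + 36xz)(-9x - 1 - 9z)    [distributive law]
= (-35 - 68z + 69x + 43xz - 28x^2 - 9z^2)(-9x - 1 - 9z)    [combine like terms]
= 315x + 35 + 315z + 612xz + 68z + 612z^2 - 621x^2 - 69x - 621xz - 387x^2z - 43xz - 387xz^2 + 252x^3 + 28x^2 + 252x^2z + 81xz^2 + 9z^2 + 81z^3    [distributive law]
= 246x + 35 + 383z - 52xz + 621z^2 - 593x^2 - 135x^2z - 306xz^2 + 252x^3 + 81z^3    [combine like terms]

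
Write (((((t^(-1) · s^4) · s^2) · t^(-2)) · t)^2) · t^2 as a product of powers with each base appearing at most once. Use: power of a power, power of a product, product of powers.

s^12t^(-2)

(((((t^(-1) · s^4) · s^2) · t^(-2)) · t)^2) · t^2
= (((((t^(-1) · s^4) · s^2) · t^(-2))^2) · (t^2)) · t^2    [power of a product]
= (((((t^(-1) · s^4) · s^2)^2) · ((t^(-2))^2)) · (t^2)) · t^2    [power of a product]
= (((((t^(-1) · s^4)^2) · ((s^2)^2)) · ((t^(-2))^2)) · (t^2)) · t^2    [power of a product]
= ((((((t^(-1))^2) · ((s^4)^2)) · ((s^2)^2)) · ((t^(-2))^2)) · (t^2)) · t^2    [power of a product]
= ((((t^(-2) · ((s^4)^2)) · ((s^2)^2)) · ((t^(-2))^2)) · (t^2)) · t^2    [power of a power]
= ((((t^(-2) · s^8) · ((s^2)^2)) · ((t^(-2))^2)) · (t^2)) · t^2    [power of a power]
= ((((t^(-2) · s^8) · s^4) · ((t^(-2))^2)) · (t^2)) · t^2    [power of a power]
= ((((t^(-2) · s^8) · s^4) · t^(-4)) · (t^2)) · t^2    [power of a power]
= s^12t^(-2)    [product of powers]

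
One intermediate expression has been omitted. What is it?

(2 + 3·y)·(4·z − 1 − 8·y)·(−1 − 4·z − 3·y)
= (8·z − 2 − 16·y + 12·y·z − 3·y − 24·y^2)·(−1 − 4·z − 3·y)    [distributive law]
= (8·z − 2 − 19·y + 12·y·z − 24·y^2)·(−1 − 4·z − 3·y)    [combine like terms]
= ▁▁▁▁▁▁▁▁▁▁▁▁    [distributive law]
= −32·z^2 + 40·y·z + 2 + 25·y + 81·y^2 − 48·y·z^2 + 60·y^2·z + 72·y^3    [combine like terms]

By distributive law:

−8·z − 32·z^2 − 24·y·z + 2 + 8·z + 6·y + 19·y + 76·y·z + 57·y^2 − 12·y·z − 48·y·z^2 − 36·y^2·z + 24·y^2 + 96·y^2·z + 72·y^3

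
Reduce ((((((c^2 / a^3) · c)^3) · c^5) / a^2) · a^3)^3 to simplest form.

a^(-24)c^42

((((((c^2 / a^3) · c)^3) · c^5) / a^2) · a^3)^3
= ((((((c^2 / a^3) · c)^3) · c^5) / a^2)^3) · ((a^3)^3)    [power of a product]
= ((((((c^2 / a^3) · c)^3) · c^5)^3) / ((a^2)^3)) · ((a^3)^3)    [power of a quotient]
= ((((((c^2 / a^3) · c)^3)^3) · ((c^5)^3)) / ((a^2)^3)) · ((a^3)^3)    [power of a product]
= (((((c^2 / a^3) · c)^9) · ((c^5)^3)) / ((a^2)^3)) · ((a^3)^3)    [power of a power]
= (((((c^2 / a^3)^9) · (c^9)) · ((c^5)^3)) / ((a^2)^3)) · ((a^3)^3)    [power of a product]
= ((((((c^2)^9) / ((a^3)^9)) · (c^9)) · ((c^5)^3)) / ((a^2)^3)) · ((a^3)^3)    [power of a quotient]
= ((((c^18 / ((a^3)^9)) · (c^9)) · ((c^5)^3)) / ((a^2)^3)) · ((a^3)^3)    [power of a power]
= ((((c^18 / a^27) · (c^9)) · ((c^5)^3)) / ((a^2)^3)) · ((a^3)^3)    [power of a power]
= ((((c^18 / a^27) · c^9) · c^15) / ((a^2)^3)) · ((a^3)^3)    [power of a power]
= ((((c^18 / a^27) · c^9) · c^15) / a^6) · ((a^3)^3)    [power of a power]
= ((((c^18 / a^27) · c^9) · c^15) / a^6) · a^9    [power of a power]
= a^(-24)c^42    [quotient of powers; product of powers]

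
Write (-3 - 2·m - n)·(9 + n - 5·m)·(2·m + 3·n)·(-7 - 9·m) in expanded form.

378·m + 528·m^2 + 567·n + 960·m·n + 45·m^2·n + 252·n^2 + 275·m·n^2 - 86·m^3 - 324·m^3·n - 63·m^2·n^2 - 180·m^4 + 21·n^3 + 27·m·n^3

(-3 - 2·m - n)·(9 + n - 5·m)·(2·m + 3·n)·(-7 - 9·m)
= (-27 - 3·n + 15·m - 18·m - 2·m·n + 10·m^2 - 9·n - n^2 + 5·m·n)·(2·m + 3·n)·(-7 - 9·m)    [distributive law]
= (-27 - 12·n - 3·m + 3·m·n + 10·m^2 - n^2)·(2·m + 3·n)·(-7 - 9·m)    [combine like terms]
= (-54·m - 81·n - 24·m·n - 36·n^2 - 6·m^2 - 9·m·n + 6·m^2·n + 9·m·n^2 + 20·m^3 + 30·m^2·n - 2·m·n^2 - 3·n^3)·(-7 - 9·m)    [distributive law]
= (-54·m - 81·n - 33·m·n - 36·n^2 - 6·m^2 + 36·m^2·n + 7·m·n^2 + 20·m^3 - 3·n^3)·(-7 - 9·m)    [combine like terms]
= 378·m + 486·m^2 + 567·n + 729·m·n + 231·m·n + 297·m^2·n + 252·n^2 + 324·m·n^2 + 42·m^2 + 54·m^3 - 252·m^2·n - 324·m^3·n - 49·m·n^2 - 63·m^2·n^2 - 140·m^3 - 180·m^4 + 21·n^3 + 27·m·n^3    [distributive law]
= 378·m + 528·m^2 + 567·n + 960·m·n + 45·m^2·n + 252·n^2 + 275·m·n^2 - 86·m^3 - 324·m^3·n - 63·m^2·n^2 - 180·m^4 + 21·n^3 + 27·m·n^3    [combine like terms]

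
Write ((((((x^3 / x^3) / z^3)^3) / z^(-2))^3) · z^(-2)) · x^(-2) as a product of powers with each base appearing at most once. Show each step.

((((((x^3 / x^3) / z^3)^3) / z^(-2))^3) · z^(-2)) · x^(-2)
= ((((((x^3 / x^3) / z^3)^3)^3) / ((z^(-2))^3)) · z^(-2)) · x^(-2)    [power of a quotient]
= (((((x^3 / x^3) / z^3)^9) / ((z^(-2))^3)) · z^(-2)) · x^(-2)    [power of a power]
= (((((x^3 / x^3)^9) / ((z^3)^9)) / ((z^(-2))^3)) · z^(-2)) · x^(-2)    [power of a quotient]
= ((((((x^3)^9) / ((x^3)^9)) / ((z^3)^9)) / ((z^(-2))^3)) · z^(-2)) · x^(-2)    [power of a quotient]
= ((((x^27 / ((x^3)^9)) / ((z^3)^9)) / ((z^(-2))^3)) · z^(-2)) · x^(-2)    [power of a power]
= ((((x^27 / x^27) / ((z^3)^9)) / ((z^(-2))^3)) · z^(-2)) · x^(-2)    [power of a power]
= (((x^0 / ((z^3)^9)) / ((z^(-2))^3)) · z^(-2)) · x^(-2)    [quotient of powers]
= (((x^0 / z^27) / ((z^(-2))^3)) · z^(-2)) · x^(-2)    [power of a power]
= (((x^0 / z^27) / z^(-6)) · z^(-2)) · x^(-2)    [power of a power]
= x^(-2)·z^(-23)    [quotient of powers; product of powers]

x^(-2)·z^(-23)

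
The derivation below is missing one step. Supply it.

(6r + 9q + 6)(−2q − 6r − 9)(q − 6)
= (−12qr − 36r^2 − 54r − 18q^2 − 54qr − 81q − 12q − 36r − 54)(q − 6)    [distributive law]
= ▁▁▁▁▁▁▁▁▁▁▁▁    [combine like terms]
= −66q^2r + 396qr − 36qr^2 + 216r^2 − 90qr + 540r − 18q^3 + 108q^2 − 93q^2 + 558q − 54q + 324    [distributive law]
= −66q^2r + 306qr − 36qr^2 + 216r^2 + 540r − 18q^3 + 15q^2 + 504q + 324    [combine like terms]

After combine like terms, the bracketed line is:

(−66qr − 36r^2 − 90r − 18q^2 − 93q − 54)(q − 6)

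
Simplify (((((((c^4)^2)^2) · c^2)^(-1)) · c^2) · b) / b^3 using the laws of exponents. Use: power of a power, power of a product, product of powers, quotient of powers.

(((((((c^4)^2)^2) · c^2)^(-1)) · c^2) · b) / b^3
= (((((((c^4)^2)^2)^(-1)) · ((c^2)^(-1))) · c^2) · b) / b^3    [power of a product]
= ((((((c^4)^2)^(-2)) · ((c^2)^(-1))) · c^2) · b) / b^3    [power of a power]
= (((((c^4)^(-4)) · ((c^2)^(-1))) · c^2) · b) / b^3    [power of a power]
= (((c^(-16) · ((c^2)^(-1))) · c^2) · b) / b^3    [power of a power]
= (((c^(-16) · c^(-2)) · c^2) · b) / b^3    [power of a power]
= ((c^(-18) · c^2) · b) / b^3    [product of powers]
= (c^(-16) · b) / b^3    [product of powers]
= b^(-2)c^(-16)    [quotient of powers]

b^(-2)c^(-16)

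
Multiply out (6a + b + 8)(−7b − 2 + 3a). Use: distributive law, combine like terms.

−39ab + 12a + 18a^2 − 7b^2 − 58b − 16

(6a + b + 8)(−7b − 2 + 3a)
= −42ab − 12a + 18a^2 − 7b^2 − 2b + 3ab − 56b − 16 + 24a    [distributive law]
= −39ab + 12a + 18a^2 − 7b^2 − 58b − 16    [combine like terms]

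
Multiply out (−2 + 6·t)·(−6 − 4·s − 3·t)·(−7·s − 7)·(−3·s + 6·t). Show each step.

(−2 + 6·t)·(−6 − 4·s − 3·t)·(−7·s − 7)·(−3·s + 6·t)
= (12 + 8·s + 6·t − 36·t − 24·s·t − 18·t^2)·(−7·s − 7)·(−3·s + 6·t)    [distributive law]
= (12 + 8·s − 30·t − 24·s·t − 18·t^2)·(−7·s − 7)·(−3·s + 6·t)    [combine like terms]
= (−84·s − 84 − 56·s^2 − 56·s + 210·s·t + 210·t + 168·s^2·t + 168·s·t + 126·s·t^2 + 126·t^2)·(−3·s + 6·t)    [distributive law]
= (−140·s − 84 − 56·s^2 + 378·s·t + 210·t + 168·s^2·t + 126·s·t^2 + 126·t^2)·(−3·s + 6·t)    [combine like terms]
= 420·s^2 − 840·s·t + 252·s − 504·t + 168·s^3 − 336·s^2·t − 1134·s^2·t + 2268·s·t^2 − 630·s·t + 1260·t^2 − 504·s^3·t + 1008·s^2·t^2 − 378·s^2·t^2 + 756·s·t^3 − 378·s·t^2 + 756·t^3    [distributive law]
= 420·s^2 − 1470·s·t + 252·s − 504·t + 168·s^3 − 1470·s^2·t + 1890·s·t^2 + 1260·t^2 − 504·s^3·t + 630·s^2·t^2 + 756·s·t^3 + 756·t^3    [combine like terms]

420·s^2 − 1470·s·t + 252·s − 504·t + 168·s^3 − 1470·s^2·t + 1890·s·t^2 + 1260·t^2 − 504·s^3·t + 630·s^2·t^2 + 756·s·t^3 + 756·t^3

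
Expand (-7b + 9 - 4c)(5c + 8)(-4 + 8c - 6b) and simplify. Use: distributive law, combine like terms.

-386bc - 160bc^2 + 210b^2c - 208b + 336b^2 + 524c + 184c^2 - 288 - 160c^3

(-7b + 9 - 4c)(5c + 8)(-4 + 8c - 6b)
= (-35bc - 56b + 45c + 72 - 20c^2 - 32c)(-4 + 8c - 6b)    [distributive law]
= (-35bc - 56b + 13c + 72 - 20c^2)(-4 + 8c - 6b)    [combine like terms]
= 140bc - 280bc^2 + 210b^2c + 224b - 448bc + 336b^2 - 52c + 104c^2 - 78bc - 288 + 576c - 432b + 80c^2 - 160c^3 + 120bc^2    [distributive law]
= -386bc - 160bc^2 + 210b^2c - 208b + 336b^2 + 524c + 184c^2 - 288 - 160c^3    [combine like terms]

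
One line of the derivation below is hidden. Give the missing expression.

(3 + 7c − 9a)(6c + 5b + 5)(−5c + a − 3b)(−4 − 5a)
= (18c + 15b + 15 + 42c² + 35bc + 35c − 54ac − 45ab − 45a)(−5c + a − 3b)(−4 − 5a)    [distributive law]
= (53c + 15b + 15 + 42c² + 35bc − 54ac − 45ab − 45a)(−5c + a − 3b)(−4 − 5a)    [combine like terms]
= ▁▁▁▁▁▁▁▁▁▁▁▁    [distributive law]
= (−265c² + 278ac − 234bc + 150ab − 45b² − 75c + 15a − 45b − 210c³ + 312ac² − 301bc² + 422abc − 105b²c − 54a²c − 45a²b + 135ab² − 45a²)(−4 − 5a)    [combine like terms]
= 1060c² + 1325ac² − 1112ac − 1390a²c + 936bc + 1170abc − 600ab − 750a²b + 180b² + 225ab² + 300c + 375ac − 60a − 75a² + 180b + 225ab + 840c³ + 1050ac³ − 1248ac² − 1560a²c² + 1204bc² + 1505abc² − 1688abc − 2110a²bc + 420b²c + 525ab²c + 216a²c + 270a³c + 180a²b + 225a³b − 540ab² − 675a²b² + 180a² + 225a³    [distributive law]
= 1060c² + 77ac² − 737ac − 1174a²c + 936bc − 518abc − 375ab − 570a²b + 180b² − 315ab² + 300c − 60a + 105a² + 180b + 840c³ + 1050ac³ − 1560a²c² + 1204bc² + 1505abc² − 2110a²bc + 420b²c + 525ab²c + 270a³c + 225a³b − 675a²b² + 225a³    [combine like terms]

After distributive law, the bracketed line is:

(−265c² + 53ac − 159bc − 75bc + 15ab − 45b² − 75c + 15a − 45b − 210c³ + 42ac² − 126bc² − 175bc² + 35abc − 105b²c + 270ac² − 54a²c + 162abc + 225abc − 45a²b + 135ab² + 225ac − 45a² + 135ab)(−4 − 5a)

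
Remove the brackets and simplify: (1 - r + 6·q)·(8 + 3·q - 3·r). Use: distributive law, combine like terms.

8 + 51·q - 11·r - 21·q·r + 3·r² + 18·q²

(1 - r + 6·q)·(8 + 3·q - 3·r)
= 8 + 3·q - 3·r - 8·r - 3·q·r + 3·r² + 48·q + 18·q² - 18·q·r    [distributive law]
= 8 + 51·q - 11·r - 21·q·r + 3·r² + 18·q²    [combine like terms]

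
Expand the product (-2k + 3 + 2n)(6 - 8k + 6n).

(-2k + 3 + 2n)(6 - 8k + 6n)
= -12k + 16k^2 - 12kn + 18 - 24k + 18n + 12n - 16kn + 12n^2    [distributive law]
= -36k + 16k^2 - 28kn + 18 + 30n + 12n^2    [combine like terms]

-36k + 16k^2 - 28kn + 18 + 30n + 12n^2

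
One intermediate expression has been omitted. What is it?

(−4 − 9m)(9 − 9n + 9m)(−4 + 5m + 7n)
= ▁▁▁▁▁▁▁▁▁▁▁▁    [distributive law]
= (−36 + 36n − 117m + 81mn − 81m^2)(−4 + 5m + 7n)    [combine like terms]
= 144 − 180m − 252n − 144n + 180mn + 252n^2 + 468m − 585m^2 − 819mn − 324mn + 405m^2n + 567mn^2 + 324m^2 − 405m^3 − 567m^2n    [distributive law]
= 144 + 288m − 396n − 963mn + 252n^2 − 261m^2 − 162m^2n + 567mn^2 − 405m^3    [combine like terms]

By distributive law:

(−36 + 36n − 36m − 81m + 81mn − 81m^2)(−4 + 5m + 7n)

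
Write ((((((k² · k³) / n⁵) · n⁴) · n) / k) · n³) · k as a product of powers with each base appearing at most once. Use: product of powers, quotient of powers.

((((((k² · k³) / n⁵) · n⁴) · n) / k) · n³) · k
= (((((k⁵ / n⁵) · n⁴) · n) / k) · n³) · k    [product of powers]
= k⁵·n³    [quotient of powers; product of powers]

k⁵·n³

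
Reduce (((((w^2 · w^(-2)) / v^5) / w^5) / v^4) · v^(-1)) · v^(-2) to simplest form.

v^(-12)w^(-5)

(((((w^2 · w^(-2)) / v^5) / w^5) / v^4) · v^(-1)) · v^(-2)
= ((((w^0 / v^5) / w^5) / v^4) · v^(-1)) · v^(-2)    [product of powers]
= v^(-12)w^(-5)    [quotient of powers; product of powers]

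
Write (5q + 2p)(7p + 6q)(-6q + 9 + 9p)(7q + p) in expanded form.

(5q + 2p)(7p + 6q)(-6q + 9 + 9p)(7q + p)
= (35pq + 30q^2 + 14p^2 + 12pq)(-6q + 9 + 9p)(7q + p)    [distributive law]
= (47pq + 30q^2 + 14p^2)(-6q + 9 + 9p)(7q + p)    [combine like terms]
= (-282pq^2 + 423pq + 423p^2q - 180q^3 + 270q^2 + 270pq^2 - 84p^2q + 126p^2 + 126p^3)(7q + p)    [distributive law]
= (-12pq^2 + 423pq + 339p^2q - 180q^3 + 270q^2 + 126p^2 + 126p^3)(7q + p)    [combine like terms]
= -84pq^3 - 12p^2q^2 + 2961pq^2 + 423p^2q + 2373p^2q^2 + 339p^3q - 1260q^4 - 180pq^3 + 1890q^3 + 270pq^2 + 882p^2q + 126p^3 + 882p^3q + 126p^4    [distributive law]
= -264pq^3 + 2361p^2q^2 + 3231pq^2 + 1305p^2q + 1221p^3q - 1260q^4 + 1890q^3 + 126p^3 + 126p^4    [combine like terms]

-264pq^3 + 2361p^2q^2 + 3231pq^2 + 1305p^2q + 1221p^3q - 1260q^4 + 1890q^3 + 126p^3 + 126p^4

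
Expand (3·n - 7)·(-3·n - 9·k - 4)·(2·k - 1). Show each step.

-18·k·n^2 + 9·n^2 - 54·k^2·n + 45·k·n - 9·n + 126·k^2 - 7·k - 28

(3·n - 7)·(-3·n - 9·k - 4)·(2·k - 1)
= (-9·n^2 - 27·k·n - 12·n + 21·n + 63·k + 28)·(2·k - 1)    [distributive law]
= (-9·n^2 - 27·k·n + 9·n + 63·k + 28)·(2·k - 1)    [combine like terms]
= -18·k·n^2 + 9·n^2 - 54·k^2·n + 27·k·n + 18·k·n - 9·n + 126·k^2 - 63·k + 56·k - 28    [distributive law]
= -18·k·n^2 + 9·n^2 - 54·k^2·n + 45·k·n - 9·n + 126·k^2 - 7·k - 28    [combine like terms]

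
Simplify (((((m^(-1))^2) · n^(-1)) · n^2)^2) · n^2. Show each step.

m^(-4)·n^4

(((((m^(-1))^2) · n^(-1)) · n^2)^2) · n^2
= (((((m^(-1))^2) · n^(-1))^2) · ((n^2)^2)) · n^2    [power of a product]
= (((((m^(-1))^2)^2) · ((n^(-1))^2)) · ((n^2)^2)) · n^2    [power of a product]
= ((((m^(-1))^4) · ((n^(-1))^2)) · ((n^2)^2)) · n^2    [power of a power]
= ((m^(-4) · ((n^(-1))^2)) · ((n^2)^2)) · n^2    [power of a power]
= ((m^(-4) · n^(-2)) · ((n^2)^2)) · n^2    [power of a power]
= ((m^(-4) · n^(-2)) · n^4) · n^2    [power of a power]
= m^(-4)·n^4    [product of powers]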